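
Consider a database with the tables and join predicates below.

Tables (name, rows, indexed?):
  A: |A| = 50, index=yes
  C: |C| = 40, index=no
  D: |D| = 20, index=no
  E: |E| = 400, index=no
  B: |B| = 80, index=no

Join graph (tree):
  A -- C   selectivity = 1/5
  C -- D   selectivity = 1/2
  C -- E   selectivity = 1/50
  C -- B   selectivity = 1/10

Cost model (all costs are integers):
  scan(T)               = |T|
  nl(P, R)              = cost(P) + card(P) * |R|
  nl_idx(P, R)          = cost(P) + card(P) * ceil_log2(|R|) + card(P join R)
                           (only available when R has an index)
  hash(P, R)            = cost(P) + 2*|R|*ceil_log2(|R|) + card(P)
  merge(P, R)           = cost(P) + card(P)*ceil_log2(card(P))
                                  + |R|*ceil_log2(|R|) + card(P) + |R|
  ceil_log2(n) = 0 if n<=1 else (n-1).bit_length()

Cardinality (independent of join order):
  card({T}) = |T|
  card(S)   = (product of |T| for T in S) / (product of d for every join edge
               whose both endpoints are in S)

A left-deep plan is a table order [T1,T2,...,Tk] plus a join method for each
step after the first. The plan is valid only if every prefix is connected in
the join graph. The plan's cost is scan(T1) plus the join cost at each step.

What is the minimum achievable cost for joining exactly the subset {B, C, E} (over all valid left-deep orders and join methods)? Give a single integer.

2720

Selinger DP over subsets of {B,C,E}:
  {C}: scan cost=40, card=40
  {E}: scan cost=400, card=400
  {B}: scan cost=80, card=80
  {CE}: card=320; try (C,hash)→1280, (E,merge)→4320, (C,merge)→4680, (E,hash)→7280, (E,nl)→16040, (C,nl)→16400; best=1280 via (C,hash)
  {BC}: card=320; try (C,hash)→640, (B,merge)→960, (C,merge)→1000, (B,hash)→1200, (B,nl)→3240, (C,nl)→3280; best=640 via (C,hash)
  {BCE}: card=2560; try (B,hash)→2720, (B,merge)→5120, (E,merge)→7840, (E,hash)→8160, (B,nl)→26880, (E,nl)→128640; best=2720 via (B,hash)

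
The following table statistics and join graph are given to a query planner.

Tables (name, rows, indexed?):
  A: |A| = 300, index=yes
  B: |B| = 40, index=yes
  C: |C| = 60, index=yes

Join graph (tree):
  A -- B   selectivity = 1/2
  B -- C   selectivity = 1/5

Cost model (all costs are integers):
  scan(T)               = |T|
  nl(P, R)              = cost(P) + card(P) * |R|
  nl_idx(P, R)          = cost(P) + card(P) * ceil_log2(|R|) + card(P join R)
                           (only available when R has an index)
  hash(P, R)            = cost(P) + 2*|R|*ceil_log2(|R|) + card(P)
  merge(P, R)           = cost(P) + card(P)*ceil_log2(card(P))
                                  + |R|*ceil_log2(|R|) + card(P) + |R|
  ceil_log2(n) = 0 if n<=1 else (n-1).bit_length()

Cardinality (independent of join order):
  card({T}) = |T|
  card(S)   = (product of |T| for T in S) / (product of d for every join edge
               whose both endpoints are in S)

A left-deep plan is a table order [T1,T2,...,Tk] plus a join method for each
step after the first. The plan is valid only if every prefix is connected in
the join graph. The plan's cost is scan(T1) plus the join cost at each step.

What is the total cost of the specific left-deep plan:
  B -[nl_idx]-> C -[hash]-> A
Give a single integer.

6640

step 1: scan B: cost=40, card=40
step 2: join C via nl_idx
    card(P join C) = 40*60/(5) = 480
    cost = 40 + 40*6 + 480 = 760
step 3: join A via hash
    card(P join A) = 480*300/(2) = 72000
    cost = 760 + 2*300*9 + 480 = 6640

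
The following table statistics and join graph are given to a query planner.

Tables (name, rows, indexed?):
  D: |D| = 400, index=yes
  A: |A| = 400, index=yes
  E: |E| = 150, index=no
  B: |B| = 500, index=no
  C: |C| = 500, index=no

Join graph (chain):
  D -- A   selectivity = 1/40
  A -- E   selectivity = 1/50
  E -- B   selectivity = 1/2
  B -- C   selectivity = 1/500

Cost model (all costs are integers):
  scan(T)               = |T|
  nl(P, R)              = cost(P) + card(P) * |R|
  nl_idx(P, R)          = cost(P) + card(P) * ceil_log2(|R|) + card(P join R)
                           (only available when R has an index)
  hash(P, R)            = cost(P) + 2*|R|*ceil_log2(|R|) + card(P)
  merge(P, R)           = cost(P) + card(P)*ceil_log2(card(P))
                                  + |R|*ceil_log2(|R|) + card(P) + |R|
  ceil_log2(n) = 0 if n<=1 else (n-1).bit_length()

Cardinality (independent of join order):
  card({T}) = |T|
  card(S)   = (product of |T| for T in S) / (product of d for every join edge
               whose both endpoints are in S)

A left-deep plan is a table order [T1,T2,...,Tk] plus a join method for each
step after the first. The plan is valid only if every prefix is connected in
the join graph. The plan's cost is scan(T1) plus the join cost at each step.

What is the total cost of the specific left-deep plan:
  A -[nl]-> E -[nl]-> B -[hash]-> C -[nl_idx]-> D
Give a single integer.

step 1: scan A: cost=400, card=400
step 2: join E via nl
    card(P join E) = 400*150/(50) = 1200
    cost = 400 + 400*150 = 60400
step 3: join B via nl
    card(P join B) = 1200*500/(2) = 300000
    cost = 60400 + 1200*500 = 660400
step 4: join C via hash
    card(P join C) = 300000*500/(500) = 300000
    cost = 660400 + 2*500*9 + 300000 = 969400
step 5: join D via nl_idx
    card(P join D) = 300000*400/(40) = 3000000
    cost = 969400 + 300000*9 + 3000000 = 6669400

6669400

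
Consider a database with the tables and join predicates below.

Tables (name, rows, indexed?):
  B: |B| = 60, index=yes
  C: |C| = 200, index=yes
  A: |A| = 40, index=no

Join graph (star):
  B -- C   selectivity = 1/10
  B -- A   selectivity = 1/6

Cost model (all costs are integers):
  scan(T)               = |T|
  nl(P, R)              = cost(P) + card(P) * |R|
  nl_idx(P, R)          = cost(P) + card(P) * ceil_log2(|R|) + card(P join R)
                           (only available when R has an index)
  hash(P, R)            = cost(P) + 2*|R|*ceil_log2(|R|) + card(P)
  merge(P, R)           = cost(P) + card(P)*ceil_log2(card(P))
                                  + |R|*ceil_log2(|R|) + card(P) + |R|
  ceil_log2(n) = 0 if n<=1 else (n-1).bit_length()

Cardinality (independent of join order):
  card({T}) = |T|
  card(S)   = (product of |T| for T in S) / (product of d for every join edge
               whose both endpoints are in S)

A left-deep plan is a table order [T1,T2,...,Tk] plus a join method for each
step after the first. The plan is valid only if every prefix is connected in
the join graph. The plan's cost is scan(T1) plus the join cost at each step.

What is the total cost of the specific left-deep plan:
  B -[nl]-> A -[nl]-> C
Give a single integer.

82460

step 1: scan B: cost=60, card=60
step 2: join A via nl
    card(P join A) = 60*40/(6) = 400
    cost = 60 + 60*40 = 2460
step 3: join C via nl
    card(P join C) = 400*200/(10) = 8000
    cost = 2460 + 400*200 = 82460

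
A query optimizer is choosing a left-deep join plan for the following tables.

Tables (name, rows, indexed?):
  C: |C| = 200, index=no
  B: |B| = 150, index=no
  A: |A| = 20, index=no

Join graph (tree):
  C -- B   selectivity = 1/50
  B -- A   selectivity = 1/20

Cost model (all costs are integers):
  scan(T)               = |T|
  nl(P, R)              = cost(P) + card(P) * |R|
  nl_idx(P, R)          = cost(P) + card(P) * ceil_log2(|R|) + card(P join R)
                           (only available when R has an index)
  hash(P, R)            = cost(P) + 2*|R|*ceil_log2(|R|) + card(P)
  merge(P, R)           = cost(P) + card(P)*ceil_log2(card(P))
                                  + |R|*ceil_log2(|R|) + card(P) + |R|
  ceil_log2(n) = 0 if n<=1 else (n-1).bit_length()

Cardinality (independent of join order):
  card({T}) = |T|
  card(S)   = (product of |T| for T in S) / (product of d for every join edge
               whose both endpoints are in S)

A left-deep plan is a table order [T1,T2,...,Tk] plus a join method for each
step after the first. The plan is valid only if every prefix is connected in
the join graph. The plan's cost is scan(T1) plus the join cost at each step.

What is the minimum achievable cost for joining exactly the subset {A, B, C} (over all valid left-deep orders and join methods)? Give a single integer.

3600

Selinger DP over subsets of {A,B,C}:
  {C}: scan cost=200, card=200
  {B}: scan cost=150, card=150
  {A}: scan cost=20, card=20
  {BC}: card=600; try (B,hash)→2800, (C,merge)→3300, (B,merge)→3350, (C,hash)→3500, (C,nl)→30150, (B,nl)→30200; best=2800 via (B,hash)
  {AB}: card=150; try (A,hash)→500, (B,merge)→1490, (A,merge)→1620, (B,hash)→2440, (B,nl)→3020, (A,nl)→3150; best=500 via (A,hash)
  {ABC}: card=600; try (A,hash)→3600, (C,merge)→3650, (C,hash)→3850, (A,merge)→9520, (A,nl)→14800, (C,nl)→30500; best=3600 via (A,hash)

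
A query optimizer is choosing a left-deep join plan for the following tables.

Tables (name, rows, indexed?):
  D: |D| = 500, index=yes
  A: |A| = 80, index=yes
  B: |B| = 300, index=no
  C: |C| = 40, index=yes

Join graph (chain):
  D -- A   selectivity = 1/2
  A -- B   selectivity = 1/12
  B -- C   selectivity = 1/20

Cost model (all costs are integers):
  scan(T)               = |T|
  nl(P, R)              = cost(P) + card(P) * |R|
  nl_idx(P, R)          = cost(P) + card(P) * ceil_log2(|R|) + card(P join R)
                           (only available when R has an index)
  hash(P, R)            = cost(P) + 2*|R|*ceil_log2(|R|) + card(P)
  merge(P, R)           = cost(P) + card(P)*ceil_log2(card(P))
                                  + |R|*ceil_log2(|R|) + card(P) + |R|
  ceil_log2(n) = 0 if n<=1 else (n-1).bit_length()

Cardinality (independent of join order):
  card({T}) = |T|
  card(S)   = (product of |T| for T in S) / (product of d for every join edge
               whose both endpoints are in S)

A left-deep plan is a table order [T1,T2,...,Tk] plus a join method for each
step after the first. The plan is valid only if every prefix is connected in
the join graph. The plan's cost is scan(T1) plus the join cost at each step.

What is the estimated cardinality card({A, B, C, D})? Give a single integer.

Tables in S: A(80), B(300), C(40), D(500)
Edges inside S: D-A(d=2), A-B(d=12), B-C(d=20)
numerator = 80 * 300 * 40 * 500 = 480000000
denominator = 2 * 12 * 20 = 480
card(S) = 480000000 / 480 = 1000000

1000000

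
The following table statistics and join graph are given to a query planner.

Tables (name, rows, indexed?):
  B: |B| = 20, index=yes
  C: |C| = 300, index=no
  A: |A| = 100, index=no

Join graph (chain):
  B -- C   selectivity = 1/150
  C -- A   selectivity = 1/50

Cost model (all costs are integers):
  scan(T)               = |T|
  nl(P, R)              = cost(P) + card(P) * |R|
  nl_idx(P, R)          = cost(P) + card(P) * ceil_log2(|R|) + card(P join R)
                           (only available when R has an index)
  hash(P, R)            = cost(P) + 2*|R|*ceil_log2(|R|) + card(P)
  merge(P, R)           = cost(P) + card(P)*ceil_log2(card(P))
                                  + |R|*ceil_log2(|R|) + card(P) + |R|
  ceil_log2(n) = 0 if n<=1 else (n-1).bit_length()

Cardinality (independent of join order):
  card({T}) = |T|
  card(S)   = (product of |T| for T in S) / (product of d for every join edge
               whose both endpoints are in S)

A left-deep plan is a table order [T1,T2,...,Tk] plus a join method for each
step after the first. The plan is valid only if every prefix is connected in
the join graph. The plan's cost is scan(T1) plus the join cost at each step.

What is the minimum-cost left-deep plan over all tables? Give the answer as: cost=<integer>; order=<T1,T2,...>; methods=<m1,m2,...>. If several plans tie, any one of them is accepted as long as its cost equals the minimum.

cost=1880; order=C,B,A; methods=hash,merge

Selinger DP (subsets sized 1..n):
  {B}: scan cost=20, card=20
  {C}: scan cost=300, card=300
  {A}: scan cost=100, card=100
  {BC}: card=40; try (B,hash)→800, (B,nl_idx)→1840, (C,merge)→3140, (B,merge)→3420, (C,hash)→5440, (C,nl)→6020 …(+1); best=800 via (B,hash)
  {AC}: card=600; try (A,hash)→2000, (C,merge)→3900, (A,merge)→4100, (C,hash)→5600, (C,nl)→30100, (A,nl)→30300; best=2000 via (A,hash)
  {ABC}: card=80; try (A,merge)→1880, (A,hash)→2240, (B,hash)→2800, (A,nl)→4800, (B,nl_idx)→5080, (B,merge)→8720 …(+1); best=1880 via (A,merge)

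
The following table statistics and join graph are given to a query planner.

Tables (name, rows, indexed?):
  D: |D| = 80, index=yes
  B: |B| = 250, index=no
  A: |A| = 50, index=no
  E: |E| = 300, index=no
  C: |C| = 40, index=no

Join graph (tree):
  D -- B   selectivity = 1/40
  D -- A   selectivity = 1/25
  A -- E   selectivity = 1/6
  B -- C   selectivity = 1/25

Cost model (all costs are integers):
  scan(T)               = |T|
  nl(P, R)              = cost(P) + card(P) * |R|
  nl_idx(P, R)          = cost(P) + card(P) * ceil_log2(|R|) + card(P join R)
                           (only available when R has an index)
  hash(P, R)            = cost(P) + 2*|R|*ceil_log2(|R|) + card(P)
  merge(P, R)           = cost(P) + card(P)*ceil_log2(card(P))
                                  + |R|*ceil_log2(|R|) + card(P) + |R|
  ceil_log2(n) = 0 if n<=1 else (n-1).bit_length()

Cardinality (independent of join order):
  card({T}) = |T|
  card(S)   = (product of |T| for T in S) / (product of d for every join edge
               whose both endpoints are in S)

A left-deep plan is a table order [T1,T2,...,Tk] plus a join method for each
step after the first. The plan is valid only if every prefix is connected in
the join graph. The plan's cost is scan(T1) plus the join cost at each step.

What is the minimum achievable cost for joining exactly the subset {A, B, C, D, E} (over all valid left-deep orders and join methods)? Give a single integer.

10900

Selinger DP over subsets of {A,B,C,D,E}:
  {D}: scan cost=80, card=80
  {B}: scan cost=250, card=250
  {A}: scan cost=50, card=50
  {E}: scan cost=300, card=300
  {C}: scan cost=40, card=40
  {BD}: card=500; try (D,hash)→1620, (D,nl_idx)→2500, (B,merge)→2970, (D,merge)→3140, (B,hash)→4160, (B,nl)→20080 …(+1); best=1620 via (D,hash)
  {AD}: card=160; try (D,nl_idx)→560, (A,hash)→760, (D,merge)→1040, (A,merge)→1070, (D,hash)→1220, (D,nl)→4050 …(+1); best=560 via (D,nl_idx)
  {BC}: card=400; try (C,hash)→980, (B,merge)→2570, (C,merge)→2780, (B,hash)→4080, (B,nl)→10040, (C,nl)→10250; best=980 via (C,hash)
  {AE}: card=2500; try (A,hash)→1200, (E,merge)→3400, (A,merge)→3650, (E,hash)→5500, (E,nl)→15050, (A,nl)→15300; best=1200 via (A,hash)
  {ABD}: card=1000; try (A,hash)→2720, (B,merge)→4250, (B,hash)→4720, (A,merge)→6970, (A,nl)→26620, (B,nl)→40560; best=2720 via (A,hash)
  {BCD}: card=800; try (D,hash)→2500, (C,hash)→2600, (D,nl_idx)→4580, (D,merge)→5620, (C,merge)→6900, (C,nl)→21620 …(+1); best=2500 via (D,hash)
  {ADE}: card=8000; try (D,hash)→4820, (E,merge)→5000, (E,hash)→6120, (D,nl_idx)→26700, (D,merge)→34340, (E,nl)→48560 …(+1); best=4820 via (D,hash)
  {ABDE}: card=50000; try (E,hash)→9120, (E,merge)→16720, (B,hash)→16820, (B,merge)→119070, (E,nl)→302720, (B,nl)→2004820; best=9120 via (E,hash)
  {ABCD}: card=1600; try (A,hash)→3900, (C,hash)→4200, (A,merge)→11650, (C,merge)→14000, (A,nl)→42500, (C,nl)→42720; best=3900 via (A,hash)
  {ABCDE}: card=80000; try (E,hash)→10900, (E,merge)→26100, (C,hash)→59600, (E,nl)→483900, (C,merge)→859400, (C,nl)→2009120; best=10900 via (E,hash)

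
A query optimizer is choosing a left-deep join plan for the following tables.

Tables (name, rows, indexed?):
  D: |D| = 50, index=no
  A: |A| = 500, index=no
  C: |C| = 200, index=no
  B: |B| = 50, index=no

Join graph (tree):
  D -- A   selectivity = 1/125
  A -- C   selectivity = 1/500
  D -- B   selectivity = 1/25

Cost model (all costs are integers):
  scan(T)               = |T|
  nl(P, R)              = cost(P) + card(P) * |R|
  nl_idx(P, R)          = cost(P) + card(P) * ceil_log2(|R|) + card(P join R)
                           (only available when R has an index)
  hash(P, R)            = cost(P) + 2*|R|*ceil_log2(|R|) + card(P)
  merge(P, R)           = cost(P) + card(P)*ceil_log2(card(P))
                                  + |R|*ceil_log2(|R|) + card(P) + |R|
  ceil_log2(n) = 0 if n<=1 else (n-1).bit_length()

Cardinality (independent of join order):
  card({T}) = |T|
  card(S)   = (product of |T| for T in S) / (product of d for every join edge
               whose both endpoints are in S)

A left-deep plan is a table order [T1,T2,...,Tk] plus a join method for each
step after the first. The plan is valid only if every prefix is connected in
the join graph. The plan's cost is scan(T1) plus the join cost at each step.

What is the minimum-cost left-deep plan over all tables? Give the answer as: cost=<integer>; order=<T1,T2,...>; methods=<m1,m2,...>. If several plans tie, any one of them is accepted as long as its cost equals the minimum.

Selinger DP (subsets sized 1..n):
  {D}: scan cost=50, card=50
  {A}: scan cost=500, card=500
  {C}: scan cost=200, card=200
  {B}: scan cost=50, card=50
  {AD}: card=200; try (D,hash)→1600, (A,merge)→5400, (D,merge)→5850, (A,hash)→9100, (A,nl)→25050, (D,nl)→25500; best=1600 via (D,hash)
  {BD}: card=100; try (D,hash)→700, (B,hash)→700, (D,merge)→750, (B,merge)→750, (D,nl)→2550, (B,nl)→2550; best=700 via (D,hash)
  {AC}: card=200; try (C,hash)→4200, (A,merge)→7000, (C,merge)→7300, (A,hash)→9400, (A,nl)→100200, (C,nl)→100500; best=4200 via (C,hash)
  {ACD}: card=80; try (D,hash)→5000, (C,hash)→5000, (C,merge)→5200, (D,merge)→6350, (D,nl)→14200, (C,nl)→41600; best=5000 via (D,hash)
  {ABD}: card=400; try (B,hash)→2400, (B,merge)→3750, (A,merge)→6500, (A,hash)→9800, (B,nl)→11600, (A,nl)→50700; best=2400 via (B,hash)
  {ABCD}: card=160; try (B,hash)→5680, (B,merge)→5990, (C,hash)→6000, (C,merge)→8200, (B,nl)→9000, (C,nl)→82400; best=5680 via (B,hash)

cost=5680; order=A,C,D,B; methods=hash,hash,hash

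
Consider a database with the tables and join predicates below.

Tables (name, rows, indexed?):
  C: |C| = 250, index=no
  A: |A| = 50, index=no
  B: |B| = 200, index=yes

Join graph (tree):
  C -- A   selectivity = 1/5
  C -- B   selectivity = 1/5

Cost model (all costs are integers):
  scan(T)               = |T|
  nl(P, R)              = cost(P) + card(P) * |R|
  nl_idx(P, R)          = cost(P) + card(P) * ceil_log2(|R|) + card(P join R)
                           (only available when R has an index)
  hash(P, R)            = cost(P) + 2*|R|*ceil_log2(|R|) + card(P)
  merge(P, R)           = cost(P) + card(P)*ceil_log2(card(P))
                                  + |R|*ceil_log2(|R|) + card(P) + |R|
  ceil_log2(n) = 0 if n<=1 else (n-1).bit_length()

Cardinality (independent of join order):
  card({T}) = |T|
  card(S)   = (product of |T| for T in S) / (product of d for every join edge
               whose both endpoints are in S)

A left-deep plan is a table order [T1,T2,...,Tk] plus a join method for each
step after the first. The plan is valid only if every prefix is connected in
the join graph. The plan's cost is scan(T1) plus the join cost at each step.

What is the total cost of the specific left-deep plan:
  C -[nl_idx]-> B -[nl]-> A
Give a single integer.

512250

step 1: scan C: cost=250, card=250
step 2: join B via nl_idx
    card(P join B) = 250*200/(5) = 10000
    cost = 250 + 250*8 + 10000 = 12250
step 3: join A via nl
    card(P join A) = 10000*50/(5) = 100000
    cost = 12250 + 10000*50 = 512250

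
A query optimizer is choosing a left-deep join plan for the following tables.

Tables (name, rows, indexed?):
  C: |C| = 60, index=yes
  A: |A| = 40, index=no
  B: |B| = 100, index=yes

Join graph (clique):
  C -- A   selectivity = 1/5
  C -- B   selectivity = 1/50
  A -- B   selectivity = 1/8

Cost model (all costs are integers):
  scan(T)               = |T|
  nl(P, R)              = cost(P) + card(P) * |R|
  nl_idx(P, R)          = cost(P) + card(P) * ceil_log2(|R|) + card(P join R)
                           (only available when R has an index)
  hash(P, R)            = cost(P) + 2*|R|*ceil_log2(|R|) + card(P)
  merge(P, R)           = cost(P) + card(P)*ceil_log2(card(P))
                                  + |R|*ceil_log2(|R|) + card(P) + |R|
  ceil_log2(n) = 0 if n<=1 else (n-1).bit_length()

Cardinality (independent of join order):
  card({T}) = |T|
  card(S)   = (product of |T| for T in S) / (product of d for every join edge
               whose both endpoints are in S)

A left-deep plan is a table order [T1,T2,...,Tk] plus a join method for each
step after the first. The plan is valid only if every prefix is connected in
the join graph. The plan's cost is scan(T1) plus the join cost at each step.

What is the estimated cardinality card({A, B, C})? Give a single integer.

Tables in S: A(40), B(100), C(60)
Edges inside S: C-A(d=5), C-B(d=50), A-B(d=8)
numerator = 40 * 100 * 60 = 240000
denominator = 5 * 50 * 8 = 2000
card(S) = 240000 / 2000 = 120

120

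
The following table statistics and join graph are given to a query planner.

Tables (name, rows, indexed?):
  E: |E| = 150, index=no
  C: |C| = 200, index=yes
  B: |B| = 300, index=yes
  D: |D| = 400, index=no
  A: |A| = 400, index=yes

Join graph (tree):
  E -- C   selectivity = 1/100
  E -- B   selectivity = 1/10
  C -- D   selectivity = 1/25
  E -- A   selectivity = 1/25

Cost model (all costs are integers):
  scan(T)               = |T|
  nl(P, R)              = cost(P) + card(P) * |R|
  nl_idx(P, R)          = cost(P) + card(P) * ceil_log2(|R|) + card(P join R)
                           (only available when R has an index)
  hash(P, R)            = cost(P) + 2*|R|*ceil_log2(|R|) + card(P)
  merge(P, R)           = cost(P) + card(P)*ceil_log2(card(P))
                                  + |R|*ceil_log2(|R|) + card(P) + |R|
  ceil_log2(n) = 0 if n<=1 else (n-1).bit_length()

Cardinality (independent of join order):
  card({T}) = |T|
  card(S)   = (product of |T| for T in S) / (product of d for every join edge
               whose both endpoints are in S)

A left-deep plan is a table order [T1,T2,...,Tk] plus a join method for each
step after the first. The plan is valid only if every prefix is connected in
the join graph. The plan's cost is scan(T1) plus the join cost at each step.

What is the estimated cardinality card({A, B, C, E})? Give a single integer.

144000

Tables in S: A(400), B(300), C(200), E(150)
Edges inside S: E-C(d=100), E-B(d=10), E-A(d=25)
numerator = 400 * 300 * 200 * 150 = 3600000000
denominator = 100 * 10 * 25 = 25000
card(S) = 3600000000 / 25000 = 144000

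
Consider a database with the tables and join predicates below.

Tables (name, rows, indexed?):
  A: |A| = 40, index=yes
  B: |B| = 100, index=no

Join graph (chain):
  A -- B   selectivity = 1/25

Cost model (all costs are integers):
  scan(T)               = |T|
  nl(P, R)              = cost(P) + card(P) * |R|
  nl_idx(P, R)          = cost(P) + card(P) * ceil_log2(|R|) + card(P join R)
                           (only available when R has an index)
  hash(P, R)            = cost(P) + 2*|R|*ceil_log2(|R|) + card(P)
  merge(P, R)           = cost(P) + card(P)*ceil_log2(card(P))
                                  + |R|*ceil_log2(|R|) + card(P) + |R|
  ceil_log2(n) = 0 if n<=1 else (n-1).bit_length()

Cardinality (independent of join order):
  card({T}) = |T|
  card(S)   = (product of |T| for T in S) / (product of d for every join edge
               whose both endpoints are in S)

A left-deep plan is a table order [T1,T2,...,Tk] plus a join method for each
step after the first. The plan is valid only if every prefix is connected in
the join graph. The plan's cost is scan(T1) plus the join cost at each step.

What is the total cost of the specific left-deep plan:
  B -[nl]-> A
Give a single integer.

4100

step 1: scan B: cost=100, card=100
step 2: join A via nl
    card(P join A) = 100*40/(25) = 160
    cost = 100 + 100*40 = 4100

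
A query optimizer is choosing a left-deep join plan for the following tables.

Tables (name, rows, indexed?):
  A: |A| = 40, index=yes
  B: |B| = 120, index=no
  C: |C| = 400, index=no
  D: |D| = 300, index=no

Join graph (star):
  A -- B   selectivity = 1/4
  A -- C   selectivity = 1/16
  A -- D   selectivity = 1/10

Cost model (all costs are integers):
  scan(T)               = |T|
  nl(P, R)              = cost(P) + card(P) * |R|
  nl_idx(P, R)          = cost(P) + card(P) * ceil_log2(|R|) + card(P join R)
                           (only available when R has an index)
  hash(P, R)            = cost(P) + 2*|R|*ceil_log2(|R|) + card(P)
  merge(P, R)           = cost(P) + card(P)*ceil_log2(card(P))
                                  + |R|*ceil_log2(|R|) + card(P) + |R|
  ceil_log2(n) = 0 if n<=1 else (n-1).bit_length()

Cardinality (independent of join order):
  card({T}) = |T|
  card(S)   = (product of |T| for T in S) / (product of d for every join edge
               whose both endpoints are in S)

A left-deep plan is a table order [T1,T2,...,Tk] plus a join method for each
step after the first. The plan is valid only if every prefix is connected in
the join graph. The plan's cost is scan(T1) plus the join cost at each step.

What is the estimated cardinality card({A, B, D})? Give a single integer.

Tables in S: A(40), B(120), D(300)
Edges inside S: A-B(d=4), A-D(d=10)
numerator = 40 * 120 * 300 = 1440000
denominator = 4 * 10 = 40
card(S) = 1440000 / 40 = 36000

36000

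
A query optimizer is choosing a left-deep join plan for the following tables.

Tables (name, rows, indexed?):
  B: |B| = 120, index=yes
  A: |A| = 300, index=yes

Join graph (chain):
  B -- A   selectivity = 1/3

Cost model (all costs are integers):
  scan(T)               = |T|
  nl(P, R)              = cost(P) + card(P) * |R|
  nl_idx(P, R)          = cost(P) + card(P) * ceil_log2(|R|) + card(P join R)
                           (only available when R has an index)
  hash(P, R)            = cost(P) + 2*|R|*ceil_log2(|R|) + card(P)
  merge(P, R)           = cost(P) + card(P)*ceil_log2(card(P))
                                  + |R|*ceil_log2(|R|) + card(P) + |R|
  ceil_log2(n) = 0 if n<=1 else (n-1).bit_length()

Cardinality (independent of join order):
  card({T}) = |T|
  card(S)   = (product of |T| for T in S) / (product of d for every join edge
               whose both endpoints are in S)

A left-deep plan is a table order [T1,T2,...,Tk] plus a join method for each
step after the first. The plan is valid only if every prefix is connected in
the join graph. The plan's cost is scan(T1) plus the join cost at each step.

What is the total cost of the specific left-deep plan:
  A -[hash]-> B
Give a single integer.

step 1: scan A: cost=300, card=300
step 2: join B via hash
    card(P join B) = 300*120/(3) = 12000
    cost = 300 + 2*120*7 + 300 = 2280

2280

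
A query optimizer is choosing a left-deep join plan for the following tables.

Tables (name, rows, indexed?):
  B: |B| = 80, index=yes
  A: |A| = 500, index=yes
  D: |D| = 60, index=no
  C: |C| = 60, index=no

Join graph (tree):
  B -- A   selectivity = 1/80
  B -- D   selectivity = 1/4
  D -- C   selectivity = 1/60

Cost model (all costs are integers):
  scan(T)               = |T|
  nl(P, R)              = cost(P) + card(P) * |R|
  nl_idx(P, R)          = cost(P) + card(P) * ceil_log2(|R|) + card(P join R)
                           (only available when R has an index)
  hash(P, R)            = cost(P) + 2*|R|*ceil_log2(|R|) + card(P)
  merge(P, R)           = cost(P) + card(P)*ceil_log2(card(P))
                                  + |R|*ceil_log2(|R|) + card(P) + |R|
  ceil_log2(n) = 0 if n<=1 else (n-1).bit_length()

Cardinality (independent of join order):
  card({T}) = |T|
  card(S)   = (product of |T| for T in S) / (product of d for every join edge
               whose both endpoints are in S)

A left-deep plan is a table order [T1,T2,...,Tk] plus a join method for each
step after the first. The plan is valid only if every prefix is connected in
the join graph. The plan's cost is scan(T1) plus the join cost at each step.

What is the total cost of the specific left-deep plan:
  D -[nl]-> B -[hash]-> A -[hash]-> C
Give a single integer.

23280

step 1: scan D: cost=60, card=60
step 2: join B via nl
    card(P join B) = 60*80/(4) = 1200
    cost = 60 + 60*80 = 4860
step 3: join A via hash
    card(P join A) = 1200*500/(80) = 7500
    cost = 4860 + 2*500*9 + 1200 = 15060
step 4: join C via hash
    card(P join C) = 7500*60/(60) = 7500
    cost = 15060 + 2*60*6 + 7500 = 23280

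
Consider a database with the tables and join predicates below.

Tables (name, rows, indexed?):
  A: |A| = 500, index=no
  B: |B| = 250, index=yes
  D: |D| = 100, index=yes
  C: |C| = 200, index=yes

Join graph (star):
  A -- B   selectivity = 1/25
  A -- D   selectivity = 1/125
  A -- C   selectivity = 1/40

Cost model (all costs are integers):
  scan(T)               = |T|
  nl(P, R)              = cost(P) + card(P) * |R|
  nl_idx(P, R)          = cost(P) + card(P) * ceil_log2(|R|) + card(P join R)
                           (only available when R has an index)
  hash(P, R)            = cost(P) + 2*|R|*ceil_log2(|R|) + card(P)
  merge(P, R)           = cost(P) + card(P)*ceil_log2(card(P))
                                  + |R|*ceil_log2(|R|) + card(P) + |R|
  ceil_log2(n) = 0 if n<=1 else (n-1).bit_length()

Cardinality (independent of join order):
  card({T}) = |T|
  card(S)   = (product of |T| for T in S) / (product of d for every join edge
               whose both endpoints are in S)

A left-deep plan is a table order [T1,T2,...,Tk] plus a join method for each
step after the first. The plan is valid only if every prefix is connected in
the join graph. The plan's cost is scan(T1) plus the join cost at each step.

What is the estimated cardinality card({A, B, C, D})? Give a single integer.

Tables in S: A(500), B(250), C(200), D(100)
Edges inside S: A-B(d=25), A-D(d=125), A-C(d=40)
numerator = 500 * 250 * 200 * 100 = 2500000000
denominator = 25 * 125 * 40 = 125000
card(S) = 2500000000 / 125000 = 20000

20000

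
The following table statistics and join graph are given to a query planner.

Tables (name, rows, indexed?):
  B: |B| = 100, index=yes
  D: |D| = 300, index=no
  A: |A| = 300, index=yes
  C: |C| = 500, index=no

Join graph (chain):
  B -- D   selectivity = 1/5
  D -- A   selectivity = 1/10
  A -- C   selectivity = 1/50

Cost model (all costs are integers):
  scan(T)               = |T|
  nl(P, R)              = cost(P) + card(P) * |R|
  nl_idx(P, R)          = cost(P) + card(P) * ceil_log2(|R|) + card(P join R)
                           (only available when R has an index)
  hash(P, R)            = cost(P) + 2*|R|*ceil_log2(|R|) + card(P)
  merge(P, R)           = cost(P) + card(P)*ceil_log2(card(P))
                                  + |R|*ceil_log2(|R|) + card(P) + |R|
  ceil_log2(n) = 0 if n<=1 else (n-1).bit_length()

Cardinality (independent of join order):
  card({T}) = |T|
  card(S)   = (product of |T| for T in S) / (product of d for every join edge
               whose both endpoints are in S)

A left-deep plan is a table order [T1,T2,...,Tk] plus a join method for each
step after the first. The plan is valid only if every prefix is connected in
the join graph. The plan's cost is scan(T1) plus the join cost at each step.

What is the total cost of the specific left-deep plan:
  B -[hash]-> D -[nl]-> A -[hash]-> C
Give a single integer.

1994600

step 1: scan B: cost=100, card=100
step 2: join D via hash
    card(P join D) = 100*300/(5) = 6000
    cost = 100 + 2*300*9 + 100 = 5600
step 3: join A via nl
    card(P join A) = 6000*300/(10) = 180000
    cost = 5600 + 6000*300 = 1805600
step 4: join C via hash
    card(P join C) = 180000*500/(50) = 1800000
    cost = 1805600 + 2*500*9 + 180000 = 1994600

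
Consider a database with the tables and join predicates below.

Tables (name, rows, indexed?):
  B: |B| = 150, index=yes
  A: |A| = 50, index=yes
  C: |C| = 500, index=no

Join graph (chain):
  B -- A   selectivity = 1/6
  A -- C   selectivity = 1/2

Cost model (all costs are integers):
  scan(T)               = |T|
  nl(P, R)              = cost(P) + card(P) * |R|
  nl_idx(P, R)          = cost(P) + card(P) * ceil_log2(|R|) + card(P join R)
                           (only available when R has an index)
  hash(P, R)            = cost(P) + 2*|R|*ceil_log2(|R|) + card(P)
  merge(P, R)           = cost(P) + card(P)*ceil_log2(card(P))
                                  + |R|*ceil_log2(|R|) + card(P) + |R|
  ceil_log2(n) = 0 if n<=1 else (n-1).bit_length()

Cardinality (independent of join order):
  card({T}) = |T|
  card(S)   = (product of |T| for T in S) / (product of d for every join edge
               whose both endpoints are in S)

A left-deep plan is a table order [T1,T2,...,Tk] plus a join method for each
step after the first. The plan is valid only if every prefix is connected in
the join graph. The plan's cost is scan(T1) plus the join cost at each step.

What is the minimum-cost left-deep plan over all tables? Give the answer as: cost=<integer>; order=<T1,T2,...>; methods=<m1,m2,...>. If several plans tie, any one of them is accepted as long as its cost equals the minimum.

cost=11150; order=B,A,C; methods=hash,hash

Selinger DP (subsets sized 1..n):
  {B}: scan cost=150, card=150
  {A}: scan cost=50, card=50
  {C}: scan cost=500, card=500
  {AB}: card=1250; try (A,hash)→900, (B,nl_idx)→1700, (B,merge)→1750, (A,merge)→1850, (A,nl_idx)→2300, (B,hash)→2500 …(+2); best=900 via (A,hash)
  {AC}: card=12500; try (A,hash)→1600, (C,merge)→5400, (A,merge)→5850, (C,hash)→9100, (A,nl_idx)→16000, (C,nl)→25050 …(+1); best=1600 via (A,hash)
  {ABC}: card=312500; try (C,hash)→11150, (B,hash)→16500, (C,merge)→20900, (B,merge)→190450, (B,nl_idx)→414100, (C,nl)→625900 …(+1); best=11150 via (C,hash)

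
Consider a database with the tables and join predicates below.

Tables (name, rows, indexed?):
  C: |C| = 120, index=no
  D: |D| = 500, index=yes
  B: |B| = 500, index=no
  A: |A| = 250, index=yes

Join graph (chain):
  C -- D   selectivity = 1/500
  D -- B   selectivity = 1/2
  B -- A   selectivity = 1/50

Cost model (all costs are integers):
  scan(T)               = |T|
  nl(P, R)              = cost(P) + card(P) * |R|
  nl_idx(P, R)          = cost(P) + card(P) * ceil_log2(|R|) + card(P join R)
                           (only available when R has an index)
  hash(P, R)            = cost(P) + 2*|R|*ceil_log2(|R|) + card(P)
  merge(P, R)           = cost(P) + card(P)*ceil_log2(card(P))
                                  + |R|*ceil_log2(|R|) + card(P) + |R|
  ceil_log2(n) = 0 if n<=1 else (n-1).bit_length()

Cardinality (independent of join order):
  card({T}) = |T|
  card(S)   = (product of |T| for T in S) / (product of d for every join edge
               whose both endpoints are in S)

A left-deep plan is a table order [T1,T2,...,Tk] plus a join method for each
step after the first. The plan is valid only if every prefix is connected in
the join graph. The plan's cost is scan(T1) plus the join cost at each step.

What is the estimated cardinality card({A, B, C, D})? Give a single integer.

Tables in S: A(250), B(500), C(120), D(500)
Edges inside S: C-D(d=500), D-B(d=2), B-A(d=50)
numerator = 250 * 500 * 120 * 500 = 7500000000
denominator = 500 * 2 * 50 = 50000
card(S) = 7500000000 / 50000 = 150000

150000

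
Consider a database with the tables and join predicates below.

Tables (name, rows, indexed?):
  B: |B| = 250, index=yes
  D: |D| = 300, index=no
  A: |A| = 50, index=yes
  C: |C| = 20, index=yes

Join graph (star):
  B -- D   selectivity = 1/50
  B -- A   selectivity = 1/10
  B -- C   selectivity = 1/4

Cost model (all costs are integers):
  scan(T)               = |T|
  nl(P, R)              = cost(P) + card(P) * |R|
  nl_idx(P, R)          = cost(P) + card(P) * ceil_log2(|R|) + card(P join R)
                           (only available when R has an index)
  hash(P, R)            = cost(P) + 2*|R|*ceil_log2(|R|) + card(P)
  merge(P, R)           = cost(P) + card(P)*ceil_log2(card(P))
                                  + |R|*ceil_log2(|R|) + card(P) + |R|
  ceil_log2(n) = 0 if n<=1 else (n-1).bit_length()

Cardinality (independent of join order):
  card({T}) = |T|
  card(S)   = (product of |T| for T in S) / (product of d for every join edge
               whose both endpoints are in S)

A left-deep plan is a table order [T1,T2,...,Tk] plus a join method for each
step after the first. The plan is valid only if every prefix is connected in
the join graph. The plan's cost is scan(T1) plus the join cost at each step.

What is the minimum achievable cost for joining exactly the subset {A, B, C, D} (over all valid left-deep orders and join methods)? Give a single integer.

Selinger DP over subsets of {A,B,C,D}:
  {B}: scan cost=250, card=250
  {D}: scan cost=300, card=300
  {A}: scan cost=50, card=50
  {C}: scan cost=20, card=20
  {BD}: card=1500; try (B,nl_idx)→4200, (B,hash)→4600, (D,merge)→5500, (B,merge)→5550, (D,hash)→5900, (D,nl)→75250 …(+1); best=4200 via (B,nl_idx)
  {AB}: card=1250; try (A,hash)→1100, (B,nl_idx)→1700, (B,merge)→2650, (A,merge)→2850, (A,nl_idx)→3000, (B,hash)→4100 …(+2); best=1100 via (A,hash)
  {BC}: card=1250; try (C,hash)→700, (B,nl_idx)→1430, (B,merge)→2390, (C,merge)→2620, (C,nl_idx)→2750, (B,hash)→4040 …(+2); best=700 via (C,hash)
  {ABD}: card=7500; try (A,hash)→6300, (D,hash)→7750, (D,merge)→19100, (A,nl_idx)→20700, (A,merge)→22550, (A,nl)→79200 …(+1); best=6300 via (A,hash)
  {BCD}: card=7500; try (C,hash)→5900, (D,hash)→7350, (D,merge)→18700, (C,nl_idx)→19200, (C,merge)→22320, (C,nl)→34200 …(+1); best=5900 via (C,hash)
  {ABC}: card=6250; try (C,hash)→2550, (A,hash)→2550, (C,nl_idx)→13600, (A,nl_idx)→14450, (A,merge)→16050, (C,merge)→16220 …(+2); best=2550 via (C,hash)
  {ABCD}: card=37500; try (C,hash)→14000, (A,hash)→14000, (D,hash)→14200, (C,nl_idx)→81300, (A,nl_idx)→88400, (D,merge)→93050 …(+5); best=14000 via (C,hash)

14000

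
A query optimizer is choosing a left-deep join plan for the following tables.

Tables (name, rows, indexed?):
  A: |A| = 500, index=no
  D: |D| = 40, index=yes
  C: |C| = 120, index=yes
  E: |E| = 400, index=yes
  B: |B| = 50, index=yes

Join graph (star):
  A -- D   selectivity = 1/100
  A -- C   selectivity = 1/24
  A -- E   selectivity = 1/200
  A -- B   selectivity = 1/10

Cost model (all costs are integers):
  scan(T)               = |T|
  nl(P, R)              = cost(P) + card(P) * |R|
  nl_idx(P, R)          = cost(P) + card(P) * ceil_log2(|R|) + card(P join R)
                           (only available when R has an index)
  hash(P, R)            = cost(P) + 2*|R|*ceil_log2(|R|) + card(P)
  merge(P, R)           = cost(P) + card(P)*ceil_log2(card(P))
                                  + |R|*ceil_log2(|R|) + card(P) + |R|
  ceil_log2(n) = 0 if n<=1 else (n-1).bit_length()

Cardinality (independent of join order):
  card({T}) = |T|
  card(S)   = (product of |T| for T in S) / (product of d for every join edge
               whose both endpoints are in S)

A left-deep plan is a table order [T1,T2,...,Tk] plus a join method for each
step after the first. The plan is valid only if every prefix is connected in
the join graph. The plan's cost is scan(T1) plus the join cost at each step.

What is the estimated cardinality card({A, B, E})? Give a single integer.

Tables in S: A(500), B(50), E(400)
Edges inside S: A-E(d=200), A-B(d=10)
numerator = 500 * 50 * 400 = 10000000
denominator = 200 * 10 = 2000
card(S) = 10000000 / 2000 = 5000

5000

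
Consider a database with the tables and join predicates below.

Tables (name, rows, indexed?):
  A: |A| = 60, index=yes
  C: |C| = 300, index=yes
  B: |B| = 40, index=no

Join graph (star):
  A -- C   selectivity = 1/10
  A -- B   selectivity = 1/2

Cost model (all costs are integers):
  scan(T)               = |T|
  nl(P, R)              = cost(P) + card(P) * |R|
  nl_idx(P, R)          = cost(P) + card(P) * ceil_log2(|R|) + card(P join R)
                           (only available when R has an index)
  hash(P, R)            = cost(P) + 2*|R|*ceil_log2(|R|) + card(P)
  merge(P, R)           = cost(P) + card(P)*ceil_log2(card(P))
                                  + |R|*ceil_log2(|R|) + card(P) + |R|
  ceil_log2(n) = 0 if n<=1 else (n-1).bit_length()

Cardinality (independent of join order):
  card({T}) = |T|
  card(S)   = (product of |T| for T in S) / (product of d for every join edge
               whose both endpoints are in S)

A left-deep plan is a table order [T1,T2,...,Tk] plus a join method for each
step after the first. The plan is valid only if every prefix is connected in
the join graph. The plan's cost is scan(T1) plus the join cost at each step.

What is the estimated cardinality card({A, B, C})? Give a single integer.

Tables in S: A(60), B(40), C(300)
Edges inside S: A-C(d=10), A-B(d=2)
numerator = 60 * 40 * 300 = 720000
denominator = 10 * 2 = 20
card(S) = 720000 / 20 = 36000

36000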